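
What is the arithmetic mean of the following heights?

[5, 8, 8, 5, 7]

6.6

Step 1: Sum all values: 5 + 8 + 8 + 5 + 7 = 33
Step 2: Count the number of values: n = 5
Step 3: Mean = sum / n = 33 / 5 = 6.6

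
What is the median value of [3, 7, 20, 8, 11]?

8

Step 1: Sort the data in ascending order: [3, 7, 8, 11, 20]
Step 2: The number of values is n = 5.
Step 3: Since n is odd, the median is the middle value at position 3: 8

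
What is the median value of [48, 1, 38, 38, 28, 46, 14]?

38

Step 1: Sort the data in ascending order: [1, 14, 28, 38, 38, 46, 48]
Step 2: The number of values is n = 7.
Step 3: Since n is odd, the median is the middle value at position 4: 38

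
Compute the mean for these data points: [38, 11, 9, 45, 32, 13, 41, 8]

24.625

Step 1: Sum all values: 38 + 11 + 9 + 45 + 32 + 13 + 41 + 8 = 197
Step 2: Count the number of values: n = 8
Step 3: Mean = sum / n = 197 / 8 = 24.625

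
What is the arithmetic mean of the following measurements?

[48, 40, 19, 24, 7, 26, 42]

29.4286

Step 1: Sum all values: 48 + 40 + 19 + 24 + 7 + 26 + 42 = 206
Step 2: Count the number of values: n = 7
Step 3: Mean = sum / n = 206 / 7 = 29.4286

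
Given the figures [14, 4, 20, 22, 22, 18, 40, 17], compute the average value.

19.625

Step 1: Sum all values: 14 + 4 + 20 + 22 + 22 + 18 + 40 + 17 = 157
Step 2: Count the number of values: n = 8
Step 3: Mean = sum / n = 157 / 8 = 19.625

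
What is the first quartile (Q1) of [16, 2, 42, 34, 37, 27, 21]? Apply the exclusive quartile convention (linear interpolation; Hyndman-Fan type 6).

16

Step 1: Sort the data: [2, 16, 21, 27, 34, 37, 42]
Step 2: n = 7
Step 3: Using the exclusive quartile method:
  Q1 = 16
  Q2 (median) = 27
  Q3 = 37
  IQR = Q3 - Q1 = 37 - 16 = 21
Step 4: Q1 = 16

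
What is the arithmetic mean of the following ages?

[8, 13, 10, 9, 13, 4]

9.5

Step 1: Sum all values: 8 + 13 + 10 + 9 + 13 + 4 = 57
Step 2: Count the number of values: n = 6
Step 3: Mean = sum / n = 57 / 6 = 9.5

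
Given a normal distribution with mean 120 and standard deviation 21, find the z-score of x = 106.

-0.6667

Step 1: Recall the z-score formula: z = (x - mu) / sigma
Step 2: Substitute values: z = (106 - 120) / 21
Step 3: z = -14 / 21 = -0.6667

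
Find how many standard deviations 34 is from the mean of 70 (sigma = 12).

-3

Step 1: Recall the z-score formula: z = (x - mu) / sigma
Step 2: Substitute values: z = (34 - 70) / 12
Step 3: z = -36 / 12 = -3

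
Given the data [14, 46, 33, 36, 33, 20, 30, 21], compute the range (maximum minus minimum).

32

Step 1: Identify the maximum value: max = 46
Step 2: Identify the minimum value: min = 14
Step 3: Range = max - min = 46 - 14 = 32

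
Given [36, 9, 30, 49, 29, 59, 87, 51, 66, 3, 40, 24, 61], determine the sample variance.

555.641

Step 1: Compute the mean: (36 + 9 + 30 + 49 + 29 + 59 + 87 + 51 + 66 + 3 + 40 + 24 + 61) / 13 = 41.8462
Step 2: Compute squared deviations from the mean:
  (36 - 41.8462)^2 = 34.1775
  (9 - 41.8462)^2 = 1078.8698
  (30 - 41.8462)^2 = 140.3314
  (49 - 41.8462)^2 = 51.1775
  (29 - 41.8462)^2 = 165.0237
  (59 - 41.8462)^2 = 294.2544
  (87 - 41.8462)^2 = 2038.8698
  (51 - 41.8462)^2 = 83.7929
  (66 - 41.8462)^2 = 583.4083
  (3 - 41.8462)^2 = 1509.0237
  (40 - 41.8462)^2 = 3.4083
  (24 - 41.8462)^2 = 318.4852
  (61 - 41.8462)^2 = 366.8698
Step 3: Sum of squared deviations = 6667.6923
Step 4: Sample variance = 6667.6923 / 12 = 555.641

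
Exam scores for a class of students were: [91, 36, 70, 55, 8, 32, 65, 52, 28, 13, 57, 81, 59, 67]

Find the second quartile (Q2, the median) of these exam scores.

56

Step 1: Sort the data: [8, 13, 28, 32, 36, 52, 55, 57, 59, 65, 67, 70, 81, 91]
Step 2: n = 14
Step 3: Q2 is the median. Since n is even, it is the average of the values at positions 7 and 8:
  Q2 = (55 + 57) / 2 = 56
Step 4: Q2 = 56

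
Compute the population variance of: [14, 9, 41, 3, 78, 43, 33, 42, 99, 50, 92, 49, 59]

814.5325

Step 1: Compute the mean: (14 + 9 + 41 + 3 + 78 + 43 + 33 + 42 + 99 + 50 + 92 + 49 + 59) / 13 = 47.0769
Step 2: Compute squared deviations from the mean:
  (14 - 47.0769)^2 = 1094.0828
  (9 - 47.0769)^2 = 1449.8521
  (41 - 47.0769)^2 = 36.929
  (3 - 47.0769)^2 = 1942.7751
  (78 - 47.0769)^2 = 956.2367
  (43 - 47.0769)^2 = 16.6213
  (33 - 47.0769)^2 = 198.1598
  (42 - 47.0769)^2 = 25.7751
  (99 - 47.0769)^2 = 2696.0059
  (50 - 47.0769)^2 = 8.5444
  (92 - 47.0769)^2 = 2018.0828
  (49 - 47.0769)^2 = 3.6982
  (59 - 47.0769)^2 = 142.1598
Step 3: Sum of squared deviations = 10588.9231
Step 4: Population variance = 10588.9231 / 13 = 814.5325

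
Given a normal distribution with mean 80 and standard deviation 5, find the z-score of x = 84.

0.8

Step 1: Recall the z-score formula: z = (x - mu) / sigma
Step 2: Substitute values: z = (84 - 80) / 5
Step 3: z = 4 / 5 = 0.8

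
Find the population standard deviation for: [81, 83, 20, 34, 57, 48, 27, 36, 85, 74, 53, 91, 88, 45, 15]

25.3829

Step 1: Compute the mean: 55.8
Step 2: Sum of squared deviations from the mean: 9664.4
Step 3: Population variance = 9664.4 / 15 = 644.2933
Step 4: Standard deviation = sqrt(644.2933) = 25.3829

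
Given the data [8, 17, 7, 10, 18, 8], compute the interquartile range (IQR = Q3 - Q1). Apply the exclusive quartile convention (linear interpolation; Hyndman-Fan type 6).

9.5

Step 1: Sort the data: [7, 8, 8, 10, 17, 18]
Step 2: n = 6
Step 3: Using the exclusive quartile method:
  Q1 = 7.75
  Q2 (median) = 9
  Q3 = 17.25
  IQR = Q3 - Q1 = 17.25 - 7.75 = 9.5
Step 4: IQR = 9.5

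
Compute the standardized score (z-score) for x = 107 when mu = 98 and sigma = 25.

0.36

Step 1: Recall the z-score formula: z = (x - mu) / sigma
Step 2: Substitute values: z = (107 - 98) / 25
Step 3: z = 9 / 25 = 0.36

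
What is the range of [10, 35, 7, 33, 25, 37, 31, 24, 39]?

32

Step 1: Identify the maximum value: max = 39
Step 2: Identify the minimum value: min = 7
Step 3: Range = max - min = 39 - 7 = 32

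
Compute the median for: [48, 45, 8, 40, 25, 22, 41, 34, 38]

38

Step 1: Sort the data in ascending order: [8, 22, 25, 34, 38, 40, 41, 45, 48]
Step 2: The number of values is n = 9.
Step 3: Since n is odd, the median is the middle value at position 5: 38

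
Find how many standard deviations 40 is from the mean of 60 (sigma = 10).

-2

Step 1: Recall the z-score formula: z = (x - mu) / sigma
Step 2: Substitute values: z = (40 - 60) / 10
Step 3: z = -20 / 10 = -2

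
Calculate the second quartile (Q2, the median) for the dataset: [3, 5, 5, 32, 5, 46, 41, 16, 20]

16

Step 1: Sort the data: [3, 5, 5, 5, 16, 20, 32, 41, 46]
Step 2: n = 9
Step 3: Q2 is the median. Since n is odd, it is the middle value at position 5: 16
Step 4: Q2 = 16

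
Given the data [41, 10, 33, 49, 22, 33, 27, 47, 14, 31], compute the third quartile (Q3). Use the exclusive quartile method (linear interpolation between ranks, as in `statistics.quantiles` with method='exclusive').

42.5

Step 1: Sort the data: [10, 14, 22, 27, 31, 33, 33, 41, 47, 49]
Step 2: n = 10
Step 3: Using the exclusive quartile method:
  Q1 = 20
  Q2 (median) = 32
  Q3 = 42.5
  IQR = Q3 - Q1 = 42.5 - 20 = 22.5
Step 4: Q3 = 42.5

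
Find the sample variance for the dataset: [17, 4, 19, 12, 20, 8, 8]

38.619

Step 1: Compute the mean: (17 + 4 + 19 + 12 + 20 + 8 + 8) / 7 = 12.5714
Step 2: Compute squared deviations from the mean:
  (17 - 12.5714)^2 = 19.6122
  (4 - 12.5714)^2 = 73.4694
  (19 - 12.5714)^2 = 41.3265
  (12 - 12.5714)^2 = 0.3265
  (20 - 12.5714)^2 = 55.1837
  (8 - 12.5714)^2 = 20.898
  (8 - 12.5714)^2 = 20.898
Step 3: Sum of squared deviations = 231.7143
Step 4: Sample variance = 231.7143 / 6 = 38.619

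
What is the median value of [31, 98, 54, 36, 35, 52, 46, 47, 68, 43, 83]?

47

Step 1: Sort the data in ascending order: [31, 35, 36, 43, 46, 47, 52, 54, 68, 83, 98]
Step 2: The number of values is n = 11.
Step 3: Since n is odd, the median is the middle value at position 6: 47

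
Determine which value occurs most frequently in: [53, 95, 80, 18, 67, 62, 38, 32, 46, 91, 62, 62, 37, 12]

62

Step 1: Count the frequency of each value:
  12: appears 1 time(s)
  18: appears 1 time(s)
  32: appears 1 time(s)
  37: appears 1 time(s)
  38: appears 1 time(s)
  46: appears 1 time(s)
  53: appears 1 time(s)
  62: appears 3 time(s)
  67: appears 1 time(s)
  80: appears 1 time(s)
  91: appears 1 time(s)
  95: appears 1 time(s)
Step 2: The value 62 appears most frequently (3 times).
Step 3: Mode = 62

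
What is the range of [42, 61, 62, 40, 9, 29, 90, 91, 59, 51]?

82

Step 1: Identify the maximum value: max = 91
Step 2: Identify the minimum value: min = 9
Step 3: Range = max - min = 91 - 9 = 82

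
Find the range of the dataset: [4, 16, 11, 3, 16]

13

Step 1: Identify the maximum value: max = 16
Step 2: Identify the minimum value: min = 3
Step 3: Range = max - min = 16 - 3 = 13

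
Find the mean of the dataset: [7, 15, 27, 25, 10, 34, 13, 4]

16.875

Step 1: Sum all values: 7 + 15 + 27 + 25 + 10 + 34 + 13 + 4 = 135
Step 2: Count the number of values: n = 8
Step 3: Mean = sum / n = 135 / 8 = 16.875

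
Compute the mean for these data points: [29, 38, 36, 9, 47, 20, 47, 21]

30.875

Step 1: Sum all values: 29 + 38 + 36 + 9 + 47 + 20 + 47 + 21 = 247
Step 2: Count the number of values: n = 8
Step 3: Mean = sum / n = 247 / 8 = 30.875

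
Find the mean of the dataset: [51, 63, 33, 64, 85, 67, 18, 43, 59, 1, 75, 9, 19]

45.1538

Step 1: Sum all values: 51 + 63 + 33 + 64 + 85 + 67 + 18 + 43 + 59 + 1 + 75 + 9 + 19 = 587
Step 2: Count the number of values: n = 13
Step 3: Mean = sum / n = 587 / 13 = 45.1538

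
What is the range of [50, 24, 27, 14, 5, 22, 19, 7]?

45

Step 1: Identify the maximum value: max = 50
Step 2: Identify the minimum value: min = 5
Step 3: Range = max - min = 50 - 5 = 45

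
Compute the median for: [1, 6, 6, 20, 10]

6

Step 1: Sort the data in ascending order: [1, 6, 6, 10, 20]
Step 2: The number of values is n = 5.
Step 3: Since n is odd, the median is the middle value at position 3: 6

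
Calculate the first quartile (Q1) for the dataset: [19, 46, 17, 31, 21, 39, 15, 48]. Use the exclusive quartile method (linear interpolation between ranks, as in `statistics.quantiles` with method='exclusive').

17.5

Step 1: Sort the data: [15, 17, 19, 21, 31, 39, 46, 48]
Step 2: n = 8
Step 3: Using the exclusive quartile method:
  Q1 = 17.5
  Q2 (median) = 26
  Q3 = 44.25
  IQR = Q3 - Q1 = 44.25 - 17.5 = 26.75
Step 4: Q1 = 17.5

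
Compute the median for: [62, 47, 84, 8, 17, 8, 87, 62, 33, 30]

40

Step 1: Sort the data in ascending order: [8, 8, 17, 30, 33, 47, 62, 62, 84, 87]
Step 2: The number of values is n = 10.
Step 3: Since n is even, the median is the average of positions 5 and 6:
  Median = (33 + 47) / 2 = 40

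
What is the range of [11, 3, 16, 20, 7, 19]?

17

Step 1: Identify the maximum value: max = 20
Step 2: Identify the minimum value: min = 3
Step 3: Range = max - min = 20 - 3 = 17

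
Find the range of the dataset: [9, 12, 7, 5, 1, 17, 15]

16

Step 1: Identify the maximum value: max = 17
Step 2: Identify the minimum value: min = 1
Step 3: Range = max - min = 17 - 1 = 16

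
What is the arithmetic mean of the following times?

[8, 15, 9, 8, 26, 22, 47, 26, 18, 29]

20.8

Step 1: Sum all values: 8 + 15 + 9 + 8 + 26 + 22 + 47 + 26 + 18 + 29 = 208
Step 2: Count the number of values: n = 10
Step 3: Mean = sum / n = 208 / 10 = 20.8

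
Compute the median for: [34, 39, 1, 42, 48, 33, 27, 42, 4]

34

Step 1: Sort the data in ascending order: [1, 4, 27, 33, 34, 39, 42, 42, 48]
Step 2: The number of values is n = 9.
Step 3: Since n is odd, the median is the middle value at position 5: 34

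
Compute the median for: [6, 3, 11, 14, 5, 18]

8.5

Step 1: Sort the data in ascending order: [3, 5, 6, 11, 14, 18]
Step 2: The number of values is n = 6.
Step 3: Since n is even, the median is the average of positions 3 and 4:
  Median = (6 + 11) / 2 = 8.5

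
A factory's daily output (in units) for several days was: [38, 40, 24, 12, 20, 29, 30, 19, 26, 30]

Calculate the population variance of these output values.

65.96

Step 1: Compute the mean: (38 + 40 + 24 + 12 + 20 + 29 + 30 + 19 + 26 + 30) / 10 = 26.8
Step 2: Compute squared deviations from the mean:
  (38 - 26.8)^2 = 125.44
  (40 - 26.8)^2 = 174.24
  (24 - 26.8)^2 = 7.84
  (12 - 26.8)^2 = 219.04
  (20 - 26.8)^2 = 46.24
  (29 - 26.8)^2 = 4.84
  (30 - 26.8)^2 = 10.24
  (19 - 26.8)^2 = 60.84
  (26 - 26.8)^2 = 0.64
  (30 - 26.8)^2 = 10.24
Step 3: Sum of squared deviations = 659.6
Step 4: Population variance = 659.6 / 10 = 65.96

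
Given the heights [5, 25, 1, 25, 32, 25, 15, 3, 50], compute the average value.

20.1111

Step 1: Sum all values: 5 + 25 + 1 + 25 + 32 + 25 + 15 + 3 + 50 = 181
Step 2: Count the number of values: n = 9
Step 3: Mean = sum / n = 181 / 9 = 20.1111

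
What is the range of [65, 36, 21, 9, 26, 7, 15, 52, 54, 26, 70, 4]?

66

Step 1: Identify the maximum value: max = 70
Step 2: Identify the minimum value: min = 4
Step 3: Range = max - min = 70 - 4 = 66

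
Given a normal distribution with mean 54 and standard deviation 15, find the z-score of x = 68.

0.9333

Step 1: Recall the z-score formula: z = (x - mu) / sigma
Step 2: Substitute values: z = (68 - 54) / 15
Step 3: z = 14 / 15 = 0.9333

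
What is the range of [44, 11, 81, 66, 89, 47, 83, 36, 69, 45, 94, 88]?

83

Step 1: Identify the maximum value: max = 94
Step 2: Identify the minimum value: min = 11
Step 3: Range = max - min = 94 - 11 = 83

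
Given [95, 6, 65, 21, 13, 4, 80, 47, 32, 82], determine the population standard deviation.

32.352

Step 1: Compute the mean: 44.5
Step 2: Sum of squared deviations from the mean: 10466.5
Step 3: Population variance = 10466.5 / 10 = 1046.65
Step 4: Standard deviation = sqrt(1046.65) = 32.352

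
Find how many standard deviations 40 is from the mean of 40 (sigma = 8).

0

Step 1: Recall the z-score formula: z = (x - mu) / sigma
Step 2: Substitute values: z = (40 - 40) / 8
Step 3: z = 0 / 8 = 0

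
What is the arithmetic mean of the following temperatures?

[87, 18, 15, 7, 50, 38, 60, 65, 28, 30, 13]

37.3636

Step 1: Sum all values: 87 + 18 + 15 + 7 + 50 + 38 + 60 + 65 + 28 + 30 + 13 = 411
Step 2: Count the number of values: n = 11
Step 3: Mean = sum / n = 411 / 11 = 37.3636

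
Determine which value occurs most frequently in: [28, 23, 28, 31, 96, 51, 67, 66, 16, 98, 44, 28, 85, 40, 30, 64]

28

Step 1: Count the frequency of each value:
  16: appears 1 time(s)
  23: appears 1 time(s)
  28: appears 3 time(s)
  30: appears 1 time(s)
  31: appears 1 time(s)
  40: appears 1 time(s)
  44: appears 1 time(s)
  51: appears 1 time(s)
  64: appears 1 time(s)
  66: appears 1 time(s)
  67: appears 1 time(s)
  85: appears 1 time(s)
  96: appears 1 time(s)
  98: appears 1 time(s)
Step 2: The value 28 appears most frequently (3 times).
Step 3: Mode = 28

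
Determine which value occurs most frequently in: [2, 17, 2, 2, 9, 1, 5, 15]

2

Step 1: Count the frequency of each value:
  1: appears 1 time(s)
  2: appears 3 time(s)
  5: appears 1 time(s)
  9: appears 1 time(s)
  15: appears 1 time(s)
  17: appears 1 time(s)
Step 2: The value 2 appears most frequently (3 times).
Step 3: Mode = 2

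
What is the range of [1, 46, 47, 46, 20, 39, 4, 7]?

46

Step 1: Identify the maximum value: max = 47
Step 2: Identify the minimum value: min = 1
Step 3: Range = max - min = 47 - 1 = 46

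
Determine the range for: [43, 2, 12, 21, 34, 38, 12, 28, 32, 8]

41

Step 1: Identify the maximum value: max = 43
Step 2: Identify the minimum value: min = 2
Step 3: Range = max - min = 43 - 2 = 41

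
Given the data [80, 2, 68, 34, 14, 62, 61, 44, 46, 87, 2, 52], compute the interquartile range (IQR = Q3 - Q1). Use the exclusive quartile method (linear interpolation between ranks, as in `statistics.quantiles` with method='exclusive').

47.5

Step 1: Sort the data: [2, 2, 14, 34, 44, 46, 52, 61, 62, 68, 80, 87]
Step 2: n = 12
Step 3: Using the exclusive quartile method:
  Q1 = 19
  Q2 (median) = 49
  Q3 = 66.5
  IQR = Q3 - Q1 = 66.5 - 19 = 47.5
Step 4: IQR = 47.5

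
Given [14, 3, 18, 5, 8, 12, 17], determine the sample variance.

34

Step 1: Compute the mean: (14 + 3 + 18 + 5 + 8 + 12 + 17) / 7 = 11
Step 2: Compute squared deviations from the mean:
  (14 - 11)^2 = 9
  (3 - 11)^2 = 64
  (18 - 11)^2 = 49
  (5 - 11)^2 = 36
  (8 - 11)^2 = 9
  (12 - 11)^2 = 1
  (17 - 11)^2 = 36
Step 3: Sum of squared deviations = 204
Step 4: Sample variance = 204 / 6 = 34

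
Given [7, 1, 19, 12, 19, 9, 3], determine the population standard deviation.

6.6117

Step 1: Compute the mean: 10
Step 2: Sum of squared deviations from the mean: 306
Step 3: Population variance = 306 / 7 = 43.7143
Step 4: Standard deviation = sqrt(43.7143) = 6.6117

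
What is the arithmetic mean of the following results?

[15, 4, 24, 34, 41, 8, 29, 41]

24.5

Step 1: Sum all values: 15 + 4 + 24 + 34 + 41 + 8 + 29 + 41 = 196
Step 2: Count the number of values: n = 8
Step 3: Mean = sum / n = 196 / 8 = 24.5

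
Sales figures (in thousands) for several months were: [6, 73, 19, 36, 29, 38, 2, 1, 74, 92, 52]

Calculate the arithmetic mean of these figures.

38.3636

Step 1: Sum all values: 6 + 73 + 19 + 36 + 29 + 38 + 2 + 1 + 74 + 92 + 52 = 422
Step 2: Count the number of values: n = 11
Step 3: Mean = sum / n = 422 / 11 = 38.3636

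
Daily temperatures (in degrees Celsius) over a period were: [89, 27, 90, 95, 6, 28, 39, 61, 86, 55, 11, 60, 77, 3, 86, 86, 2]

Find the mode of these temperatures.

86

Step 1: Count the frequency of each value:
  2: appears 1 time(s)
  3: appears 1 time(s)
  6: appears 1 time(s)
  11: appears 1 time(s)
  27: appears 1 time(s)
  28: appears 1 time(s)
  39: appears 1 time(s)
  55: appears 1 time(s)
  60: appears 1 time(s)
  61: appears 1 time(s)
  77: appears 1 time(s)
  86: appears 3 time(s)
  89: appears 1 time(s)
  90: appears 1 time(s)
  95: appears 1 time(s)
Step 2: The value 86 appears most frequently (3 times).
Step 3: Mode = 86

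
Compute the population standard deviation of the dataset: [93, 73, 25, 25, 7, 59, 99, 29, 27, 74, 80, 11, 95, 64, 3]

33.008

Step 1: Compute the mean: 50.9333
Step 2: Sum of squared deviations from the mean: 16342.9333
Step 3: Population variance = 16342.9333 / 15 = 1089.5289
Step 4: Standard deviation = sqrt(1089.5289) = 33.008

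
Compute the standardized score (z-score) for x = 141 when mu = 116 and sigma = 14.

1.7857

Step 1: Recall the z-score formula: z = (x - mu) / sigma
Step 2: Substitute values: z = (141 - 116) / 14
Step 3: z = 25 / 14 = 1.7857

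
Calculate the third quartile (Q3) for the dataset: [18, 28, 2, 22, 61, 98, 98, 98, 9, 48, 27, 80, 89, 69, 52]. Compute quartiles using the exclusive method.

89

Step 1: Sort the data: [2, 9, 18, 22, 27, 28, 48, 52, 61, 69, 80, 89, 98, 98, 98]
Step 2: n = 15
Step 3: Using the exclusive quartile method:
  Q1 = 22
  Q2 (median) = 52
  Q3 = 89
  IQR = Q3 - Q1 = 89 - 22 = 67
Step 4: Q3 = 89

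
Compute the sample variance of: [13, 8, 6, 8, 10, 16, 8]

12.1429

Step 1: Compute the mean: (13 + 8 + 6 + 8 + 10 + 16 + 8) / 7 = 9.8571
Step 2: Compute squared deviations from the mean:
  (13 - 9.8571)^2 = 9.8776
  (8 - 9.8571)^2 = 3.449
  (6 - 9.8571)^2 = 14.8776
  (8 - 9.8571)^2 = 3.449
  (10 - 9.8571)^2 = 0.0204
  (16 - 9.8571)^2 = 37.7347
  (8 - 9.8571)^2 = 3.449
Step 3: Sum of squared deviations = 72.8571
Step 4: Sample variance = 72.8571 / 6 = 12.1429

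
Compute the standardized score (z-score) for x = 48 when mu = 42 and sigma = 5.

1.2

Step 1: Recall the z-score formula: z = (x - mu) / sigma
Step 2: Substitute values: z = (48 - 42) / 5
Step 3: z = 6 / 5 = 1.2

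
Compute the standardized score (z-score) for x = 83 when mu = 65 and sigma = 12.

1.5

Step 1: Recall the z-score formula: z = (x - mu) / sigma
Step 2: Substitute values: z = (83 - 65) / 12
Step 3: z = 18 / 12 = 1.5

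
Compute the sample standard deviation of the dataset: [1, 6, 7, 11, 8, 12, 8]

3.5989

Step 1: Compute the mean: 7.5714
Step 2: Sum of squared deviations from the mean: 77.7143
Step 3: Sample variance = 77.7143 / 6 = 12.9524
Step 4: Standard deviation = sqrt(12.9524) = 3.5989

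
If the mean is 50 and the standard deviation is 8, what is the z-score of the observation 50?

0

Step 1: Recall the z-score formula: z = (x - mu) / sigma
Step 2: Substitute values: z = (50 - 50) / 8
Step 3: z = 0 / 8 = 0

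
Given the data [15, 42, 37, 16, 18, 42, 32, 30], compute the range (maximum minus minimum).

27

Step 1: Identify the maximum value: max = 42
Step 2: Identify the minimum value: min = 15
Step 3: Range = max - min = 42 - 15 = 27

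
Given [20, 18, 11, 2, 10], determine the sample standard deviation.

7.1554

Step 1: Compute the mean: 12.2
Step 2: Sum of squared deviations from the mean: 204.8
Step 3: Sample variance = 204.8 / 4 = 51.2
Step 4: Standard deviation = sqrt(51.2) = 7.1554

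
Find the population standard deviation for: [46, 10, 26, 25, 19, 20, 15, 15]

10.3441

Step 1: Compute the mean: 22
Step 2: Sum of squared deviations from the mean: 856
Step 3: Population variance = 856 / 8 = 107
Step 4: Standard deviation = sqrt(107) = 10.3441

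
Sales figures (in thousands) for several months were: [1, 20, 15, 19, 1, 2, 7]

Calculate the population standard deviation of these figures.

7.905

Step 1: Compute the mean: 9.2857
Step 2: Sum of squared deviations from the mean: 437.4286
Step 3: Population variance = 437.4286 / 7 = 62.4898
Step 4: Standard deviation = sqrt(62.4898) = 7.905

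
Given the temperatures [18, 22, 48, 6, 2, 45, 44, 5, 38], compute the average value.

25.3333

Step 1: Sum all values: 18 + 22 + 48 + 6 + 2 + 45 + 44 + 5 + 38 = 228
Step 2: Count the number of values: n = 9
Step 3: Mean = sum / n = 228 / 9 = 25.3333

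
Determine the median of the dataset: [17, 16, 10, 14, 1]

14

Step 1: Sort the data in ascending order: [1, 10, 14, 16, 17]
Step 2: The number of values is n = 5.
Step 3: Since n is odd, the median is the middle value at position 3: 14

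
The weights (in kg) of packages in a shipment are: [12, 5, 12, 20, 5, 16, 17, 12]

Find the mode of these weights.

12

Step 1: Count the frequency of each value:
  5: appears 2 time(s)
  12: appears 3 time(s)
  16: appears 1 time(s)
  17: appears 1 time(s)
  20: appears 1 time(s)
Step 2: The value 12 appears most frequently (3 times).
Step 3: Mode = 12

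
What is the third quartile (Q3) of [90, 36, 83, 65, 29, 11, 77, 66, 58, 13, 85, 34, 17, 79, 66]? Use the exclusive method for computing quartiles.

79

Step 1: Sort the data: [11, 13, 17, 29, 34, 36, 58, 65, 66, 66, 77, 79, 83, 85, 90]
Step 2: n = 15
Step 3: Using the exclusive quartile method:
  Q1 = 29
  Q2 (median) = 65
  Q3 = 79
  IQR = Q3 - Q1 = 79 - 29 = 50
Step 4: Q3 = 79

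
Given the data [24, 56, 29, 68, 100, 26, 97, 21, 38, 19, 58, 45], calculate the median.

41.5

Step 1: Sort the data in ascending order: [19, 21, 24, 26, 29, 38, 45, 56, 58, 68, 97, 100]
Step 2: The number of values is n = 12.
Step 3: Since n is even, the median is the average of positions 6 and 7:
  Median = (38 + 45) / 2 = 41.5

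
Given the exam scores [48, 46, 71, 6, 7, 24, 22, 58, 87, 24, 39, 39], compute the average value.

39.25

Step 1: Sum all values: 48 + 46 + 71 + 6 + 7 + 24 + 22 + 58 + 87 + 24 + 39 + 39 = 471
Step 2: Count the number of values: n = 12
Step 3: Mean = sum / n = 471 / 12 = 39.25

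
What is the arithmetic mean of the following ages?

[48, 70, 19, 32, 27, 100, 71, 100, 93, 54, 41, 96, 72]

63.3077

Step 1: Sum all values: 48 + 70 + 19 + 32 + 27 + 100 + 71 + 100 + 93 + 54 + 41 + 96 + 72 = 823
Step 2: Count the number of values: n = 13
Step 3: Mean = sum / n = 823 / 13 = 63.3077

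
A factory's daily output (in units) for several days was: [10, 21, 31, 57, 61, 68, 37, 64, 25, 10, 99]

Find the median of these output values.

37

Step 1: Sort the data in ascending order: [10, 10, 21, 25, 31, 37, 57, 61, 64, 68, 99]
Step 2: The number of values is n = 11.
Step 3: Since n is odd, the median is the middle value at position 6: 37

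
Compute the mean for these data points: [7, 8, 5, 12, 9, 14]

9.1667

Step 1: Sum all values: 7 + 8 + 5 + 12 + 9 + 14 = 55
Step 2: Count the number of values: n = 6
Step 3: Mean = sum / n = 55 / 6 = 9.1667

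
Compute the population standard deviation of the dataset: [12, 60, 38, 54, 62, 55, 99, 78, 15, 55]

24.9592

Step 1: Compute the mean: 52.8
Step 2: Sum of squared deviations from the mean: 6229.6
Step 3: Population variance = 6229.6 / 10 = 622.96
Step 4: Standard deviation = sqrt(622.96) = 24.9592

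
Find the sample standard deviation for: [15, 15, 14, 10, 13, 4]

4.2622

Step 1: Compute the mean: 11.8333
Step 2: Sum of squared deviations from the mean: 90.8333
Step 3: Sample variance = 90.8333 / 5 = 18.1667
Step 4: Standard deviation = sqrt(18.1667) = 4.2622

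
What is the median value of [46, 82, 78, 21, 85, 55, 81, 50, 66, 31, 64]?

64

Step 1: Sort the data in ascending order: [21, 31, 46, 50, 55, 64, 66, 78, 81, 82, 85]
Step 2: The number of values is n = 11.
Step 3: Since n is odd, the median is the middle value at position 6: 64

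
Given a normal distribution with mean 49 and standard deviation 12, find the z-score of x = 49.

0

Step 1: Recall the z-score formula: z = (x - mu) / sigma
Step 2: Substitute values: z = (49 - 49) / 12
Step 3: z = 0 / 12 = 0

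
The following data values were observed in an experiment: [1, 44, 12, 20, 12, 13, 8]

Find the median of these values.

12

Step 1: Sort the data in ascending order: [1, 8, 12, 12, 13, 20, 44]
Step 2: The number of values is n = 7.
Step 3: Since n is odd, the median is the middle value at position 4: 12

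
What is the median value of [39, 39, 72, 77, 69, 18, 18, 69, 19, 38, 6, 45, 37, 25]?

38.5

Step 1: Sort the data in ascending order: [6, 18, 18, 19, 25, 37, 38, 39, 39, 45, 69, 69, 72, 77]
Step 2: The number of values is n = 14.
Step 3: Since n is even, the median is the average of positions 7 and 8:
  Median = (38 + 39) / 2 = 38.5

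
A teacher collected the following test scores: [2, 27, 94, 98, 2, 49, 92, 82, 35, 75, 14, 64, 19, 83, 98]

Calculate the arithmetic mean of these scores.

55.6

Step 1: Sum all values: 2 + 27 + 94 + 98 + 2 + 49 + 92 + 82 + 35 + 75 + 14 + 64 + 19 + 83 + 98 = 834
Step 2: Count the number of values: n = 15
Step 3: Mean = sum / n = 834 / 15 = 55.6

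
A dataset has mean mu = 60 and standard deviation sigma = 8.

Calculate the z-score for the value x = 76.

2

Step 1: Recall the z-score formula: z = (x - mu) / sigma
Step 2: Substitute values: z = (76 - 60) / 8
Step 3: z = 16 / 8 = 2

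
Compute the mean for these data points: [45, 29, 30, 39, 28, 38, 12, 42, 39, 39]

34.1

Step 1: Sum all values: 45 + 29 + 30 + 39 + 28 + 38 + 12 + 42 + 39 + 39 = 341
Step 2: Count the number of values: n = 10
Step 3: Mean = sum / n = 341 / 10 = 34.1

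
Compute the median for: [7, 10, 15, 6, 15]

10

Step 1: Sort the data in ascending order: [6, 7, 10, 15, 15]
Step 2: The number of values is n = 5.
Step 3: Since n is odd, the median is the middle value at position 3: 10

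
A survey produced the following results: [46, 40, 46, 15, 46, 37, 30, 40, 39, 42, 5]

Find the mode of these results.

46

Step 1: Count the frequency of each value:
  5: appears 1 time(s)
  15: appears 1 time(s)
  30: appears 1 time(s)
  37: appears 1 time(s)
  39: appears 1 time(s)
  40: appears 2 time(s)
  42: appears 1 time(s)
  46: appears 3 time(s)
Step 2: The value 46 appears most frequently (3 times).
Step 3: Mode = 46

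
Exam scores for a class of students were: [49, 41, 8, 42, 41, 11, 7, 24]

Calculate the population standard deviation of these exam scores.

16.2822

Step 1: Compute the mean: 27.875
Step 2: Sum of squared deviations from the mean: 2120.875
Step 3: Population variance = 2120.875 / 8 = 265.1094
Step 4: Standard deviation = sqrt(265.1094) = 16.2822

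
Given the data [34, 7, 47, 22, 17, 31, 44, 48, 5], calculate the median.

31

Step 1: Sort the data in ascending order: [5, 7, 17, 22, 31, 34, 44, 47, 48]
Step 2: The number of values is n = 9.
Step 3: Since n is odd, the median is the middle value at position 5: 31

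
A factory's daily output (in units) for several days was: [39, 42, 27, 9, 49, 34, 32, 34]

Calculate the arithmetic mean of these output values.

33.25

Step 1: Sum all values: 39 + 42 + 27 + 9 + 49 + 34 + 32 + 34 = 266
Step 2: Count the number of values: n = 8
Step 3: Mean = sum / n = 266 / 8 = 33.25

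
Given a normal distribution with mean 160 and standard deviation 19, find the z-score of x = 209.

2.5789

Step 1: Recall the z-score formula: z = (x - mu) / sigma
Step 2: Substitute values: z = (209 - 160) / 19
Step 3: z = 49 / 19 = 2.5789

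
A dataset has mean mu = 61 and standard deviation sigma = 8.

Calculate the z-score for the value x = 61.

0

Step 1: Recall the z-score formula: z = (x - mu) / sigma
Step 2: Substitute values: z = (61 - 61) / 8
Step 3: z = 0 / 8 = 0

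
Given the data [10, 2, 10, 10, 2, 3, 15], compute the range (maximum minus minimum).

13

Step 1: Identify the maximum value: max = 15
Step 2: Identify the minimum value: min = 2
Step 3: Range = max - min = 15 - 2 = 13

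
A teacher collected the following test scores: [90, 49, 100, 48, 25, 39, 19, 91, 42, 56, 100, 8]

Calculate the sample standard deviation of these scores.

32.3095

Step 1: Compute the mean: 55.5833
Step 2: Sum of squared deviations from the mean: 11482.9167
Step 3: Sample variance = 11482.9167 / 11 = 1043.9015
Step 4: Standard deviation = sqrt(1043.9015) = 32.3095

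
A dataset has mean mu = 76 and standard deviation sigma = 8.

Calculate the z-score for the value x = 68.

-1

Step 1: Recall the z-score formula: z = (x - mu) / sigma
Step 2: Substitute values: z = (68 - 76) / 8
Step 3: z = -8 / 8 = -1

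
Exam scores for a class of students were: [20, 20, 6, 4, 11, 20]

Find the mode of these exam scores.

20

Step 1: Count the frequency of each value:
  4: appears 1 time(s)
  6: appears 1 time(s)
  11: appears 1 time(s)
  20: appears 3 time(s)
Step 2: The value 20 appears most frequently (3 times).
Step 3: Mode = 20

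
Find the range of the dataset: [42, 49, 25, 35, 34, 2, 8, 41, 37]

47

Step 1: Identify the maximum value: max = 49
Step 2: Identify the minimum value: min = 2
Step 3: Range = max - min = 49 - 2 = 47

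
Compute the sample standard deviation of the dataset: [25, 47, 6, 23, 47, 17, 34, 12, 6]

15.8149

Step 1: Compute the mean: 24.1111
Step 2: Sum of squared deviations from the mean: 2000.8889
Step 3: Sample variance = 2000.8889 / 8 = 250.1111
Step 4: Standard deviation = sqrt(250.1111) = 15.8149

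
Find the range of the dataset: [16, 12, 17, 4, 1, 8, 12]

16

Step 1: Identify the maximum value: max = 17
Step 2: Identify the minimum value: min = 1
Step 3: Range = max - min = 17 - 1 = 16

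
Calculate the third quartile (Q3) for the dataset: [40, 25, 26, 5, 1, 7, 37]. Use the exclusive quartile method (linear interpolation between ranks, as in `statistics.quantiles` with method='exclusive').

37

Step 1: Sort the data: [1, 5, 7, 25, 26, 37, 40]
Step 2: n = 7
Step 3: Using the exclusive quartile method:
  Q1 = 5
  Q2 (median) = 25
  Q3 = 37
  IQR = Q3 - Q1 = 37 - 5 = 32
Step 4: Q3 = 37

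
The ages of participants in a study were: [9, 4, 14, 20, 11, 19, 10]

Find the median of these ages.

11

Step 1: Sort the data in ascending order: [4, 9, 10, 11, 14, 19, 20]
Step 2: The number of values is n = 7.
Step 3: Since n is odd, the median is the middle value at position 4: 11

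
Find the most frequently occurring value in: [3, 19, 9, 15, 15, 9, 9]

9

Step 1: Count the frequency of each value:
  3: appears 1 time(s)
  9: appears 3 time(s)
  15: appears 2 time(s)
  19: appears 1 time(s)
Step 2: The value 9 appears most frequently (3 times).
Step 3: Mode = 9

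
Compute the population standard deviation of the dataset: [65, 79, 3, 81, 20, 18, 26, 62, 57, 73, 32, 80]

26.8959

Step 1: Compute the mean: 49.6667
Step 2: Sum of squared deviations from the mean: 8680.6667
Step 3: Population variance = 8680.6667 / 12 = 723.3889
Step 4: Standard deviation = sqrt(723.3889) = 26.8959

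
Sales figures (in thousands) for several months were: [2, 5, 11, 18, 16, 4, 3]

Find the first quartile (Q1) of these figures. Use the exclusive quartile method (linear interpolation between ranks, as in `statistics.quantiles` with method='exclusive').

3

Step 1: Sort the data: [2, 3, 4, 5, 11, 16, 18]
Step 2: n = 7
Step 3: Using the exclusive quartile method:
  Q1 = 3
  Q2 (median) = 5
  Q3 = 16
  IQR = Q3 - Q1 = 16 - 3 = 13
Step 4: Q1 = 3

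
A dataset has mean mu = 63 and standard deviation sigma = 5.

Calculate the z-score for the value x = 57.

-1.2

Step 1: Recall the z-score formula: z = (x - mu) / sigma
Step 2: Substitute values: z = (57 - 63) / 5
Step 3: z = -6 / 5 = -1.2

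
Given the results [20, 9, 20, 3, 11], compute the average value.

12.6

Step 1: Sum all values: 20 + 9 + 20 + 3 + 11 = 63
Step 2: Count the number of values: n = 5
Step 3: Mean = sum / n = 63 / 5 = 12.6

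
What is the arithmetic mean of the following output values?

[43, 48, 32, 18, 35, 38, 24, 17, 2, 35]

29.2

Step 1: Sum all values: 43 + 48 + 32 + 18 + 35 + 38 + 24 + 17 + 2 + 35 = 292
Step 2: Count the number of values: n = 10
Step 3: Mean = sum / n = 292 / 10 = 29.2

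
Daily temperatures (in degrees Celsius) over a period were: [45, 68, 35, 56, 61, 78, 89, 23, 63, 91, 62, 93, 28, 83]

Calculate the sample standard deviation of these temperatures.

23.194

Step 1: Compute the mean: 62.5
Step 2: Sum of squared deviations from the mean: 6993.5
Step 3: Sample variance = 6993.5 / 13 = 537.9615
Step 4: Standard deviation = sqrt(537.9615) = 23.194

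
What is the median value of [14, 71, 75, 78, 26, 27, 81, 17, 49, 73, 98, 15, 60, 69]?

64.5

Step 1: Sort the data in ascending order: [14, 15, 17, 26, 27, 49, 60, 69, 71, 73, 75, 78, 81, 98]
Step 2: The number of values is n = 14.
Step 3: Since n is even, the median is the average of positions 7 and 8:
  Median = (60 + 69) / 2 = 64.5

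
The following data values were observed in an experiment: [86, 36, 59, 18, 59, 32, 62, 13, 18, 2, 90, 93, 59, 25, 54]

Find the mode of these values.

59

Step 1: Count the frequency of each value:
  2: appears 1 time(s)
  13: appears 1 time(s)
  18: appears 2 time(s)
  25: appears 1 time(s)
  32: appears 1 time(s)
  36: appears 1 time(s)
  54: appears 1 time(s)
  59: appears 3 time(s)
  62: appears 1 time(s)
  86: appears 1 time(s)
  90: appears 1 time(s)
  93: appears 1 time(s)
Step 2: The value 59 appears most frequently (3 times).
Step 3: Mode = 59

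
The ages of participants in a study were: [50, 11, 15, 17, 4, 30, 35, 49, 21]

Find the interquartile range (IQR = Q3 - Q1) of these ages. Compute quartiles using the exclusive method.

29

Step 1: Sort the data: [4, 11, 15, 17, 21, 30, 35, 49, 50]
Step 2: n = 9
Step 3: Using the exclusive quartile method:
  Q1 = 13
  Q2 (median) = 21
  Q3 = 42
  IQR = Q3 - Q1 = 42 - 13 = 29
Step 4: IQR = 29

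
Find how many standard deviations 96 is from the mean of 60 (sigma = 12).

3

Step 1: Recall the z-score formula: z = (x - mu) / sigma
Step 2: Substitute values: z = (96 - 60) / 12
Step 3: z = 36 / 12 = 3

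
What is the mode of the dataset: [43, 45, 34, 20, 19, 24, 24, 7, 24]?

24

Step 1: Count the frequency of each value:
  7: appears 1 time(s)
  19: appears 1 time(s)
  20: appears 1 time(s)
  24: appears 3 time(s)
  34: appears 1 time(s)
  43: appears 1 time(s)
  45: appears 1 time(s)
Step 2: The value 24 appears most frequently (3 times).
Step 3: Mode = 24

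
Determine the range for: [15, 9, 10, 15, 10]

6

Step 1: Identify the maximum value: max = 15
Step 2: Identify the minimum value: min = 9
Step 3: Range = max - min = 15 - 9 = 6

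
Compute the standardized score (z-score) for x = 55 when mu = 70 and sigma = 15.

-1

Step 1: Recall the z-score formula: z = (x - mu) / sigma
Step 2: Substitute values: z = (55 - 70) / 15
Step 3: z = -15 / 15 = -1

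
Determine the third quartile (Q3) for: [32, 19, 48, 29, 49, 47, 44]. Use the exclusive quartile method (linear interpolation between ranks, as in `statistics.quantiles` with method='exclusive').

48

Step 1: Sort the data: [19, 29, 32, 44, 47, 48, 49]
Step 2: n = 7
Step 3: Using the exclusive quartile method:
  Q1 = 29
  Q2 (median) = 44
  Q3 = 48
  IQR = Q3 - Q1 = 48 - 29 = 19
Step 4: Q3 = 48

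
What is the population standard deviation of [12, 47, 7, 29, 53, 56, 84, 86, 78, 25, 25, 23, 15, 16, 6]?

27.0354

Step 1: Compute the mean: 37.4667
Step 2: Sum of squared deviations from the mean: 10963.7333
Step 3: Population variance = 10963.7333 / 15 = 730.9156
Step 4: Standard deviation = sqrt(730.9156) = 27.0354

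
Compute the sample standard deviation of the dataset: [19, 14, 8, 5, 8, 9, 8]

4.7409

Step 1: Compute the mean: 10.1429
Step 2: Sum of squared deviations from the mean: 134.8571
Step 3: Sample variance = 134.8571 / 6 = 22.4762
Step 4: Standard deviation = sqrt(22.4762) = 4.7409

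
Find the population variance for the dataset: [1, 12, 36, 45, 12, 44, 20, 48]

288.6875

Step 1: Compute the mean: (1 + 12 + 36 + 45 + 12 + 44 + 20 + 48) / 8 = 27.25
Step 2: Compute squared deviations from the mean:
  (1 - 27.25)^2 = 689.0625
  (12 - 27.25)^2 = 232.5625
  (36 - 27.25)^2 = 76.5625
  (45 - 27.25)^2 = 315.0625
  (12 - 27.25)^2 = 232.5625
  (44 - 27.25)^2 = 280.5625
  (20 - 27.25)^2 = 52.5625
  (48 - 27.25)^2 = 430.5625
Step 3: Sum of squared deviations = 2309.5
Step 4: Population variance = 2309.5 / 8 = 288.6875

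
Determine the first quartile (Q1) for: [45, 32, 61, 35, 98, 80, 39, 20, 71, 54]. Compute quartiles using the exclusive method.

34.25

Step 1: Sort the data: [20, 32, 35, 39, 45, 54, 61, 71, 80, 98]
Step 2: n = 10
Step 3: Using the exclusive quartile method:
  Q1 = 34.25
  Q2 (median) = 49.5
  Q3 = 73.25
  IQR = Q3 - Q1 = 73.25 - 34.25 = 39
Step 4: Q1 = 34.25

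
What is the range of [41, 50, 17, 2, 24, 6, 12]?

48

Step 1: Identify the maximum value: max = 50
Step 2: Identify the minimum value: min = 2
Step 3: Range = max - min = 50 - 2 = 48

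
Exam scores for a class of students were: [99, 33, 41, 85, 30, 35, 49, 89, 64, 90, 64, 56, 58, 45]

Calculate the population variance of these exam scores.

492.8367

Step 1: Compute the mean: (99 + 33 + 41 + 85 + 30 + 35 + 49 + 89 + 64 + 90 + 64 + 56 + 58 + 45) / 14 = 59.8571
Step 2: Compute squared deviations from the mean:
  (99 - 59.8571)^2 = 1532.1633
  (33 - 59.8571)^2 = 721.3061
  (41 - 59.8571)^2 = 355.5918
  (85 - 59.8571)^2 = 632.1633
  (30 - 59.8571)^2 = 891.449
  (35 - 59.8571)^2 = 617.8776
  (49 - 59.8571)^2 = 117.8776
  (89 - 59.8571)^2 = 849.3061
  (64 - 59.8571)^2 = 17.1633
  (90 - 59.8571)^2 = 908.5918
  (64 - 59.8571)^2 = 17.1633
  (56 - 59.8571)^2 = 14.8776
  (58 - 59.8571)^2 = 3.449
  (45 - 59.8571)^2 = 220.7347
Step 3: Sum of squared deviations = 6899.7143
Step 4: Population variance = 6899.7143 / 14 = 492.8367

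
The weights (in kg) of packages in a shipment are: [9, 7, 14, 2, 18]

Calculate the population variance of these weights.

30.8

Step 1: Compute the mean: (9 + 7 + 14 + 2 + 18) / 5 = 10
Step 2: Compute squared deviations from the mean:
  (9 - 10)^2 = 1
  (7 - 10)^2 = 9
  (14 - 10)^2 = 16
  (2 - 10)^2 = 64
  (18 - 10)^2 = 64
Step 3: Sum of squared deviations = 154
Step 4: Population variance = 154 / 5 = 30.8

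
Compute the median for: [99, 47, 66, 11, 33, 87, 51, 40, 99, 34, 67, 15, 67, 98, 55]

55

Step 1: Sort the data in ascending order: [11, 15, 33, 34, 40, 47, 51, 55, 66, 67, 67, 87, 98, 99, 99]
Step 2: The number of values is n = 15.
Step 3: Since n is odd, the median is the middle value at position 8: 55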